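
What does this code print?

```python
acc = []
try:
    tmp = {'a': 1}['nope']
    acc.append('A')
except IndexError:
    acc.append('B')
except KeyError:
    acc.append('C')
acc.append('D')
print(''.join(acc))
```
CD

KeyError is caught by its specific handler, not IndexError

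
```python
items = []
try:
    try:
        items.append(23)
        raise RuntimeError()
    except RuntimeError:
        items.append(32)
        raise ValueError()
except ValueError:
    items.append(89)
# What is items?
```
[23, 32, 89]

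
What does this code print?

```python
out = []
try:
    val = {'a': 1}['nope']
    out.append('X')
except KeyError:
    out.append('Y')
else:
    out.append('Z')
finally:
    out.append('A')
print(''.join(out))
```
YA

Exception: except runs, else skipped, finally runs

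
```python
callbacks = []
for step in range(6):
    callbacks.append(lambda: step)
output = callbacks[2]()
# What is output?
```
5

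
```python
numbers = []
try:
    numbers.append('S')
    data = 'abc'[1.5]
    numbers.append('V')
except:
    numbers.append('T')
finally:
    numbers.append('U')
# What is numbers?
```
['S', 'T', 'U']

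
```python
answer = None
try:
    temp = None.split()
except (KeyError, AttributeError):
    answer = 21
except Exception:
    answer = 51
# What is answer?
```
21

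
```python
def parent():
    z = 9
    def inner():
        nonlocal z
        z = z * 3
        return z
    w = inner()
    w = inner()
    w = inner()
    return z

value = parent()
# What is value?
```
243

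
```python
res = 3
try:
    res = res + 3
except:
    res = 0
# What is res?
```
6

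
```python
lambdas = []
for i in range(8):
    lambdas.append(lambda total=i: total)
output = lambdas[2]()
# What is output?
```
2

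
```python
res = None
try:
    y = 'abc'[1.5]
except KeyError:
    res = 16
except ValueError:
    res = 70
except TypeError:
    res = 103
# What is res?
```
103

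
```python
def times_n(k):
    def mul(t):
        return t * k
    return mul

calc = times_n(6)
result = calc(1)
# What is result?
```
6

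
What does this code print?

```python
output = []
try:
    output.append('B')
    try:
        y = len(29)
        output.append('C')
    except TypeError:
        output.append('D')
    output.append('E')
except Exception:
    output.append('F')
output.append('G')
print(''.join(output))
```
BDEG

Inner exception caught by inner handler, outer continues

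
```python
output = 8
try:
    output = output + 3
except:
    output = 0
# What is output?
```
11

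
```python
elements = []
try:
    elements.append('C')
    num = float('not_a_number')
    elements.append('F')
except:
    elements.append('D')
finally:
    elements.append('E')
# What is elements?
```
['C', 'D', 'E']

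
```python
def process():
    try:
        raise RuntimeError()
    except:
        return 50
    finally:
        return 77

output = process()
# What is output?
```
77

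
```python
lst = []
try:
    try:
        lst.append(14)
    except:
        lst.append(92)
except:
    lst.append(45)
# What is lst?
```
[14]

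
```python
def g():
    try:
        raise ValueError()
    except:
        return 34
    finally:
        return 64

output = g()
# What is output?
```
64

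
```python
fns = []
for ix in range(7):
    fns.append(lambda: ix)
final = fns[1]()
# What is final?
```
6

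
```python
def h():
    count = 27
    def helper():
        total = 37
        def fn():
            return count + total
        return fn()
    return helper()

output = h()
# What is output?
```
64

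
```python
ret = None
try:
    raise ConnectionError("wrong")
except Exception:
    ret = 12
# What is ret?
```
12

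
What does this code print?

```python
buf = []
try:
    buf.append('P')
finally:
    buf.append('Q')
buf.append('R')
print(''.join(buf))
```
PQR

try/finally without except, no exception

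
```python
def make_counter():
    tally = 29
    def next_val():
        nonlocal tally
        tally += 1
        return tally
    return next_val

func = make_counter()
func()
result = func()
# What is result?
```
31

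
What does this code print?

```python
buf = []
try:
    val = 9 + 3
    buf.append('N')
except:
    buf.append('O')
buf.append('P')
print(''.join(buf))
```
NP

No exception, try block completes normally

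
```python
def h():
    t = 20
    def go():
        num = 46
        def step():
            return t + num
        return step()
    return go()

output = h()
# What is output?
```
66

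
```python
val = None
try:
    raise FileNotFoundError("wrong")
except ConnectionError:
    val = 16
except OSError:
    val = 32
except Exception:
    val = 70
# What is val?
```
32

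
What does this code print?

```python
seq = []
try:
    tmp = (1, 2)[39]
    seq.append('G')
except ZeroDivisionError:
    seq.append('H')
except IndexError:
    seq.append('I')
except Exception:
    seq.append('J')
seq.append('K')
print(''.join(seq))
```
IK

IndexError matches before generic Exception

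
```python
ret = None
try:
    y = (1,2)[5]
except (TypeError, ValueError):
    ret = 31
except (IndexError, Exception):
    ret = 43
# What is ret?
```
43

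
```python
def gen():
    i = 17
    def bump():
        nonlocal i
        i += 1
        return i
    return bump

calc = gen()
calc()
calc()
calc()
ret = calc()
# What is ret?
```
21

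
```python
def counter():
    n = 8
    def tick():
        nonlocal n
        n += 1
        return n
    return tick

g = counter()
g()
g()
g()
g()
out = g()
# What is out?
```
13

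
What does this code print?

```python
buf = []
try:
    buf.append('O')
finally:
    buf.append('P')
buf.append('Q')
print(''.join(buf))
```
OPQ

try/finally without except, no exception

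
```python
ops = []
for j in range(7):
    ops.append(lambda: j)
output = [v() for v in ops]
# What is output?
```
[6, 6, 6, 6, 6, 6, 6]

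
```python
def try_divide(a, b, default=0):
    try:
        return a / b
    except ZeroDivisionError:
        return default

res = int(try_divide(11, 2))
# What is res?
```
5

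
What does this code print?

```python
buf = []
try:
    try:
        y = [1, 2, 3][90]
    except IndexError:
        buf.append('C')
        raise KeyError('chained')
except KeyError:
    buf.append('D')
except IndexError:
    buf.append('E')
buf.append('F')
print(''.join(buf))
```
CDF

KeyError raised and caught, original IndexError not re-raised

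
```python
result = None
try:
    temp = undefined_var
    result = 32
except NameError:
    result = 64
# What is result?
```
64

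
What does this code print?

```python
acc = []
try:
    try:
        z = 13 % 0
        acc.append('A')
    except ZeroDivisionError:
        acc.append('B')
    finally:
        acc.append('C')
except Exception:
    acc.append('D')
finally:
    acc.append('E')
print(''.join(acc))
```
BCE

Both finally blocks run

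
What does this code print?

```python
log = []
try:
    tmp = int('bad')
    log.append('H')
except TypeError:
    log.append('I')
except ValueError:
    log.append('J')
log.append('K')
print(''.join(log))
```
JK

ValueError is caught by its specific handler, not TypeError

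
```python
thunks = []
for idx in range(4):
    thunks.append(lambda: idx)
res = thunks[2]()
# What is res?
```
3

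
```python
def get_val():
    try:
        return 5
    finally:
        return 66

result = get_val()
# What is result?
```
66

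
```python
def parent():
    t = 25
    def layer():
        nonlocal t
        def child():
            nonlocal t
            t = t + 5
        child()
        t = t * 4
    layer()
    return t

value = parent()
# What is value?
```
120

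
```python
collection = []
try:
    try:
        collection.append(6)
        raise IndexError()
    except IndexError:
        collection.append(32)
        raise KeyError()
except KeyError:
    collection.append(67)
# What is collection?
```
[6, 32, 67]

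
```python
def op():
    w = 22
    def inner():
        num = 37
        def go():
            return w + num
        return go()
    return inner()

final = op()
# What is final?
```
59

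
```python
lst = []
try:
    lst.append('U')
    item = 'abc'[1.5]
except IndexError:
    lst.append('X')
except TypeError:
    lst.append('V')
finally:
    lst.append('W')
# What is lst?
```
['U', 'V', 'W']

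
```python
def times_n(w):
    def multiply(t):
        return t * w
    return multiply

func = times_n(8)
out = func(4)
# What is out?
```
32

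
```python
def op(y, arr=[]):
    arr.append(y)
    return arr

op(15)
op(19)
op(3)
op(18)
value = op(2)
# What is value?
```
[15, 19, 3, 18, 2]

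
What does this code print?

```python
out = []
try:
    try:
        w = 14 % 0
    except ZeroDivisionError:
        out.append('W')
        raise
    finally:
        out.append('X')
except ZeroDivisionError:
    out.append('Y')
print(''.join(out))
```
WXY

finally runs before re-raised exception propagates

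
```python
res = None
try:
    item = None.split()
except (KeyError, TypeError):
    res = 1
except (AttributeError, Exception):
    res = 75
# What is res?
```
75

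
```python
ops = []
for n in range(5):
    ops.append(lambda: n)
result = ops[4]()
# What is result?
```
4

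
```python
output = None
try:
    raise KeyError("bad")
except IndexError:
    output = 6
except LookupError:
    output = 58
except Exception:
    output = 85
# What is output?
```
58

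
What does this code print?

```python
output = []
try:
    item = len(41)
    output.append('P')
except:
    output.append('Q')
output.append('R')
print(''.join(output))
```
QR

Exception raised in try, caught by bare except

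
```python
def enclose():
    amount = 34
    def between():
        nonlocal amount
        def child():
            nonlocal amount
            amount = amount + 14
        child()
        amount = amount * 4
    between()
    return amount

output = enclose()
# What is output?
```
192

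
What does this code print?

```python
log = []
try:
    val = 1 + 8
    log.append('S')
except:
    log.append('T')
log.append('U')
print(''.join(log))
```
SU

No exception, try block completes normally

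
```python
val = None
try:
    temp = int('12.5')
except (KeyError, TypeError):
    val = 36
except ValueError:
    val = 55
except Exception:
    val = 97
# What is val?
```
55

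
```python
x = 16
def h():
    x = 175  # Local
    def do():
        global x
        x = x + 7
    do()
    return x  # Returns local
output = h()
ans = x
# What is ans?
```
23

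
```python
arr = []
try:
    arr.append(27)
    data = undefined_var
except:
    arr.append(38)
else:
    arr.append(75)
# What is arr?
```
[27, 38]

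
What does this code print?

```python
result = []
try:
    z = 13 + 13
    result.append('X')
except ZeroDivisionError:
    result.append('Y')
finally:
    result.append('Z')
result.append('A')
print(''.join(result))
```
XZA

finally runs after normal execution too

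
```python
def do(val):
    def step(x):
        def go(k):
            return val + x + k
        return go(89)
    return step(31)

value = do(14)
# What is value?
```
134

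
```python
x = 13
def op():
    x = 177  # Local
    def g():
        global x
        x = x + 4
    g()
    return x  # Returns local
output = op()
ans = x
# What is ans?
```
17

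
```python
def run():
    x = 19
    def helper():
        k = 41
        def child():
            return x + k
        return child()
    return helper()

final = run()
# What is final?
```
60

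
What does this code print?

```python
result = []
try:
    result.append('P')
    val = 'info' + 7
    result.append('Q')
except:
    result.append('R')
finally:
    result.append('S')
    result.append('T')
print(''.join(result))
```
PRST

Code before exception runs, then except, then all of finally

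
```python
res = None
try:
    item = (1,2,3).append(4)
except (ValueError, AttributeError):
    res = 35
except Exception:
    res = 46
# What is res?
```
35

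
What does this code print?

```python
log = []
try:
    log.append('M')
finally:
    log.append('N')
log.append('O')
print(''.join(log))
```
MNO

try/finally without except, no exception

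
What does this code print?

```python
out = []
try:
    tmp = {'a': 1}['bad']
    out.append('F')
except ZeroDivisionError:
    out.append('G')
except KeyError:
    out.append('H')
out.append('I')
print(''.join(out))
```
HI

KeyError is caught by its specific handler, not ZeroDivisionError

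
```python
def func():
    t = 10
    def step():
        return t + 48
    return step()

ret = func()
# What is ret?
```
58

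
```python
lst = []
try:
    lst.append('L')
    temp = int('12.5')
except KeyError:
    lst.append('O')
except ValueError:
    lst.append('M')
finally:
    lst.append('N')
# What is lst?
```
['L', 'M', 'N']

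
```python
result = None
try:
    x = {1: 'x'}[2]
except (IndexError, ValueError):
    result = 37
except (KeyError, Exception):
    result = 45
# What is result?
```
45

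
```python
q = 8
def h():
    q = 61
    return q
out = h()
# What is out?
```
61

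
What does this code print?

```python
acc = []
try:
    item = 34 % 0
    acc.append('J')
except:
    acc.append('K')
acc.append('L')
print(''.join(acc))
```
KL

Exception raised in try, caught by bare except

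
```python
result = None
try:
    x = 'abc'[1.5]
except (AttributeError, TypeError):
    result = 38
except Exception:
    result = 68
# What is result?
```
38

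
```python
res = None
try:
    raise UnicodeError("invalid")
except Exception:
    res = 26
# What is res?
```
26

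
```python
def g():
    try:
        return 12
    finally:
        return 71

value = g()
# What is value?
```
71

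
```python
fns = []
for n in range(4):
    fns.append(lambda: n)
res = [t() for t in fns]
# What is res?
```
[3, 3, 3, 3]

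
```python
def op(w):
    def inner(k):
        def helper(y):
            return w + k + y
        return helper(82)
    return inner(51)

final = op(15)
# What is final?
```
148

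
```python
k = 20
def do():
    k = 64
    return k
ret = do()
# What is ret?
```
64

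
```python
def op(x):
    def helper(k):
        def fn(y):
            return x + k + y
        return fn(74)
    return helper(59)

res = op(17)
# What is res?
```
150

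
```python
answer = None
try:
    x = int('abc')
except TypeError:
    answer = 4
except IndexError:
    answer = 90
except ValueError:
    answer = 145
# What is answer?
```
145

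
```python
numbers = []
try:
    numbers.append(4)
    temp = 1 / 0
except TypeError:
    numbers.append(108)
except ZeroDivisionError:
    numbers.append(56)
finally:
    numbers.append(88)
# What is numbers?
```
[4, 56, 88]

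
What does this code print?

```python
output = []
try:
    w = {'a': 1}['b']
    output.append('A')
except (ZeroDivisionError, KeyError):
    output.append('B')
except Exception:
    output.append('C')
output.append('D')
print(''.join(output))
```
BD

KeyError matches tuple containing it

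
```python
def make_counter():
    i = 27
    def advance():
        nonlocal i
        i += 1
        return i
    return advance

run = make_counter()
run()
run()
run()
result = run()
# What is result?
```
31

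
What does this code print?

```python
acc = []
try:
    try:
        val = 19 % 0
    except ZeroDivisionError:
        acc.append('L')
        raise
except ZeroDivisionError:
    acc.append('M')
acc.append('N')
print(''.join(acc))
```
LMN

raise without argument re-raises current exception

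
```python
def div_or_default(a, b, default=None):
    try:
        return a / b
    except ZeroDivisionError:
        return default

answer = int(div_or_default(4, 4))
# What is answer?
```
1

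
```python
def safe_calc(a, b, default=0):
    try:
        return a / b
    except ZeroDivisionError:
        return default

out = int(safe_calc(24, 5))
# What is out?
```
4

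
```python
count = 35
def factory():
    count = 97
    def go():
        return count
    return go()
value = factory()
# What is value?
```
97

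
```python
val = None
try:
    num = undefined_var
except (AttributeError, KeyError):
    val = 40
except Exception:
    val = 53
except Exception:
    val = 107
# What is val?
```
53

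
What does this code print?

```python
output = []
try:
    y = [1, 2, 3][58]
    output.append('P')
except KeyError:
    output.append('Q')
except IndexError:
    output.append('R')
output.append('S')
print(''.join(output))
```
RS

IndexError is caught by its specific handler, not KeyError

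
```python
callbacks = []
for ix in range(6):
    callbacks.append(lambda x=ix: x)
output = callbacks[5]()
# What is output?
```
5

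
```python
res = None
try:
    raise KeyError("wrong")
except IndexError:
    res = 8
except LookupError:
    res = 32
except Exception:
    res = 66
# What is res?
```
32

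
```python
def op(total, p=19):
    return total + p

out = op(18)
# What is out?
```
37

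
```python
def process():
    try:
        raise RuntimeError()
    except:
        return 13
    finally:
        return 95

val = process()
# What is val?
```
95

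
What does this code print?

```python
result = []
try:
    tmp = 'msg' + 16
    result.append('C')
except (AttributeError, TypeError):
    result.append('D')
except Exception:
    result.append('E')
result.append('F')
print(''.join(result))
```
DF

TypeError matches tuple containing it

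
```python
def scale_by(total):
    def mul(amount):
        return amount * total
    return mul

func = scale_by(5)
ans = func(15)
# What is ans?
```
75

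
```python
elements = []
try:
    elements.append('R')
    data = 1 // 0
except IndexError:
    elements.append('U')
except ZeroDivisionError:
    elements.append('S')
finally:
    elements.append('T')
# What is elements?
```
['R', 'S', 'T']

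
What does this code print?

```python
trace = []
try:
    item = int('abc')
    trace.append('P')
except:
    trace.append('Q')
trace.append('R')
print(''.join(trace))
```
QR

Exception raised in try, caught by bare except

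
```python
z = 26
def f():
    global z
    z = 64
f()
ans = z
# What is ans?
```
64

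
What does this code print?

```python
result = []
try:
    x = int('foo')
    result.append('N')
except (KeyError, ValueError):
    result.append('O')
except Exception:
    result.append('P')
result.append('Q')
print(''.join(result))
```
OQ

ValueError matches tuple containing it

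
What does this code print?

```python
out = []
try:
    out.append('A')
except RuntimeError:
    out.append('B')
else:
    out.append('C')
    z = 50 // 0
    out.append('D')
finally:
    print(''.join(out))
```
AC

Try succeeds, else appends 'C', ZeroDivisionError in else is uncaught, finally prints before exception propagates ('D' never appended)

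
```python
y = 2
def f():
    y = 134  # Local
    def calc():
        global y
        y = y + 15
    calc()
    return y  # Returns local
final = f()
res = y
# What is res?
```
17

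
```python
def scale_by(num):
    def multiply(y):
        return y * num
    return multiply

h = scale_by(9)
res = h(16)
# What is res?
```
144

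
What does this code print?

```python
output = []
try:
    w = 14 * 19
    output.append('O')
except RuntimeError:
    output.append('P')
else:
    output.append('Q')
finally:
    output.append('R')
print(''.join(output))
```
OQR

else runs before finally when no exception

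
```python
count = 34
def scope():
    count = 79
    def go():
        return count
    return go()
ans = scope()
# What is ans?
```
79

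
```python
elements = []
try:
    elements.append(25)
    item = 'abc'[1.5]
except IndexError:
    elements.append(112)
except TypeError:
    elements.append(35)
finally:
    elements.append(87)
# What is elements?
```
[25, 35, 87]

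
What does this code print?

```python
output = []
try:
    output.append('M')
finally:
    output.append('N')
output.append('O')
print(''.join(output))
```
MNO

try/finally without except, no exception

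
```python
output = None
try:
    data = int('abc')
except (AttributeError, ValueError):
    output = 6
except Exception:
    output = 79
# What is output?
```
6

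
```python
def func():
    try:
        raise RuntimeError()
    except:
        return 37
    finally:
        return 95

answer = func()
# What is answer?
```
95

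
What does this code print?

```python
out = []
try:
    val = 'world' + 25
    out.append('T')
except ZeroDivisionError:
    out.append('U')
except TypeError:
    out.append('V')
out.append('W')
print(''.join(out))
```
VW

TypeError is caught by its specific handler, not ZeroDivisionError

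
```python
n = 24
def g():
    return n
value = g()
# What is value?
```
24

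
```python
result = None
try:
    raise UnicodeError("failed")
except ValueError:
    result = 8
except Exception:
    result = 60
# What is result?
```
8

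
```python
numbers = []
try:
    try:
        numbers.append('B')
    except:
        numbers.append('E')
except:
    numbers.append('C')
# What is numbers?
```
['B']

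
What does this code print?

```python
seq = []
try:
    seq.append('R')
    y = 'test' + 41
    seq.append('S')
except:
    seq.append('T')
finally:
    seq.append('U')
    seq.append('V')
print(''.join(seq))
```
RTUV

Code before exception runs, then except, then all of finally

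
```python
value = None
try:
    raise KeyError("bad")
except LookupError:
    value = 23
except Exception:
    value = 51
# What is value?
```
23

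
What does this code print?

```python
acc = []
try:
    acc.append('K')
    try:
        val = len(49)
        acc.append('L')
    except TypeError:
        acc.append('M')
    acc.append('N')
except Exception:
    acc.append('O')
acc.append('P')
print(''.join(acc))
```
KMNP

Inner exception caught by inner handler, outer continues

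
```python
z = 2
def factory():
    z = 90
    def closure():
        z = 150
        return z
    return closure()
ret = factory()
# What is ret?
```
150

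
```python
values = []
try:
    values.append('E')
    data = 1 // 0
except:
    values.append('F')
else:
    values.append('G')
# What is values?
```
['E', 'F']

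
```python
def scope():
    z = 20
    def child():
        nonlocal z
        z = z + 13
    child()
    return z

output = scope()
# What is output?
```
33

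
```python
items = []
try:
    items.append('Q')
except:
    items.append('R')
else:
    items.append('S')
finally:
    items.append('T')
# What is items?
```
['Q', 'S', 'T']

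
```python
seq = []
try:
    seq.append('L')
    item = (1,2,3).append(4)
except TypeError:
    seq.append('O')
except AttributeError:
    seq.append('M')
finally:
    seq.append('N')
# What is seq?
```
['L', 'M', 'N']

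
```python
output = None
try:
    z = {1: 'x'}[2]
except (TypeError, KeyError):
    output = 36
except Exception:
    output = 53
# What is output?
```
36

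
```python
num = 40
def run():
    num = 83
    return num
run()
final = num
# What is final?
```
40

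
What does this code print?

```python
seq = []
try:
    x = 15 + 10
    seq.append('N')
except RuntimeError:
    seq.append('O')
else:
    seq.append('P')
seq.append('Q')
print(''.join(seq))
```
NPQ

else block runs when no exception occurs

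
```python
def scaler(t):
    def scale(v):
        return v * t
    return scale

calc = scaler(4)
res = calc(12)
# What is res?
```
48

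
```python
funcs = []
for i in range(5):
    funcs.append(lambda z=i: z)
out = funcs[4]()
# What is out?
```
4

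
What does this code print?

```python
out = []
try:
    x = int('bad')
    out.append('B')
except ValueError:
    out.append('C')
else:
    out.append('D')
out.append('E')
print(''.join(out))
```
CE

else block skipped when exception is caught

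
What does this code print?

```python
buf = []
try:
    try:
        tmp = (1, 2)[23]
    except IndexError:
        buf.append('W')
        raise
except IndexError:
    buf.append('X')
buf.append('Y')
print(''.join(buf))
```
WXY

raise without argument re-raises current exception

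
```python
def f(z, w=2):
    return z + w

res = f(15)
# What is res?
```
17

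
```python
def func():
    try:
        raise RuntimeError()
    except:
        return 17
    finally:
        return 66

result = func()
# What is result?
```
66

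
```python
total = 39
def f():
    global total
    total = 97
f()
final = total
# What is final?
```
97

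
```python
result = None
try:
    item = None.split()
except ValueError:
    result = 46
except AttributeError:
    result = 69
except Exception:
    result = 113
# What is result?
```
69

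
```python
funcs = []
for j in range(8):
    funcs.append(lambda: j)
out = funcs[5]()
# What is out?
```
7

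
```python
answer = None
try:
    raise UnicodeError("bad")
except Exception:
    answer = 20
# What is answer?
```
20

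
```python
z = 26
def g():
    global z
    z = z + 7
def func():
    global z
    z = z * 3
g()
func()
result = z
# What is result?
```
99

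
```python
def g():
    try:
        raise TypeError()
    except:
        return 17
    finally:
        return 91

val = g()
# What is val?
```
91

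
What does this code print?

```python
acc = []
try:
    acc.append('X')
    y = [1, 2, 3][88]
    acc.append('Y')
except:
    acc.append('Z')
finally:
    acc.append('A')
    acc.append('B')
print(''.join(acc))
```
XZAB

Code before exception runs, then except, then all of finally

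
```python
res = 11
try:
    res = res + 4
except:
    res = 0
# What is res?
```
15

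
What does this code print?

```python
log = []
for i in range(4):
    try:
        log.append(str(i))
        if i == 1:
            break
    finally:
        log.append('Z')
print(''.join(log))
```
0Z1Z

finally runs even when breaking out of loop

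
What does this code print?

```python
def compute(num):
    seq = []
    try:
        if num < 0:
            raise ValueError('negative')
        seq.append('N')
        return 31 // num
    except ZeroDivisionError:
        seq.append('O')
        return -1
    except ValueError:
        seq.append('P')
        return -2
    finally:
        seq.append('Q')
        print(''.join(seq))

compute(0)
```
NOQ

num=0 causes ZeroDivisionError, caught, finally prints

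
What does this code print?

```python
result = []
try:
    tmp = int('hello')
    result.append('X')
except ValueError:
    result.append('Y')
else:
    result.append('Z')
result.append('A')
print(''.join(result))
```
YA

else block skipped when exception is caught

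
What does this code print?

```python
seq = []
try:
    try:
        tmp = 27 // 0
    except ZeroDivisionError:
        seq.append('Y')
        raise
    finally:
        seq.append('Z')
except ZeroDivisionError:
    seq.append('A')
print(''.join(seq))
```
YZA

finally runs before re-raised exception propagates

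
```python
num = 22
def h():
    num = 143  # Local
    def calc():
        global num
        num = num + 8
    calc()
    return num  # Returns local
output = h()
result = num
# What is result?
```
30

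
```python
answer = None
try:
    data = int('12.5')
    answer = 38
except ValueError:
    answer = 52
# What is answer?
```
52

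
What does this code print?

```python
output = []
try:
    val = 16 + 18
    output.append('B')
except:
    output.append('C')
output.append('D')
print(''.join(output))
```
BD

No exception, try block completes normally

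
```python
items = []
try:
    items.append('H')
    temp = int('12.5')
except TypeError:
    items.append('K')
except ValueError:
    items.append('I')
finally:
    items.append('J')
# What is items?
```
['H', 'I', 'J']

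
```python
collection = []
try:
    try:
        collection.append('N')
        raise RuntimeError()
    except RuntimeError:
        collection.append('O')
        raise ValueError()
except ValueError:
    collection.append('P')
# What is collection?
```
['N', 'O', 'P']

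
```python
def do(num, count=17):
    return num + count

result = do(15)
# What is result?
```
32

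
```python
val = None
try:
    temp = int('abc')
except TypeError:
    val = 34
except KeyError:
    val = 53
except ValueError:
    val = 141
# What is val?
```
141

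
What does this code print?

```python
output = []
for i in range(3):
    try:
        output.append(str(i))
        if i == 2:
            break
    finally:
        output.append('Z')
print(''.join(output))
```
0Z1Z2Z

finally runs even when breaking out of loop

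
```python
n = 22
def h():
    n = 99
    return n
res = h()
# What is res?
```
99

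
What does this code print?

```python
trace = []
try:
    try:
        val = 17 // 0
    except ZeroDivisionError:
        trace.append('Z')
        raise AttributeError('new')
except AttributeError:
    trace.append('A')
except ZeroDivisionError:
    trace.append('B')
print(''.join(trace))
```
ZA

New AttributeError raised, caught by outer AttributeError handler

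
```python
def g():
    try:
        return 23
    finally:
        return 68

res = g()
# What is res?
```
68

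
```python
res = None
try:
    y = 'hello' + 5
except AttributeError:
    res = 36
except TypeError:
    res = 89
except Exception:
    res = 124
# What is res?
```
89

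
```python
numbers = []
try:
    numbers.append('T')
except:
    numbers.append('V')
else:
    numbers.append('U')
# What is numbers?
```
['T', 'U']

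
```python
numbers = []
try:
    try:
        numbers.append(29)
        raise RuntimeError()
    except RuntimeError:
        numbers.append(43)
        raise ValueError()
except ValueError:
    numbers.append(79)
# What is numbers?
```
[29, 43, 79]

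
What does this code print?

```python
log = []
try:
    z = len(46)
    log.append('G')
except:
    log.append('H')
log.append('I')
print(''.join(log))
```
HI

Exception raised in try, caught by bare except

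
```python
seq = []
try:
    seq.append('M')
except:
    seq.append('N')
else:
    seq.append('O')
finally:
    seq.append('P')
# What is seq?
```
['M', 'O', 'P']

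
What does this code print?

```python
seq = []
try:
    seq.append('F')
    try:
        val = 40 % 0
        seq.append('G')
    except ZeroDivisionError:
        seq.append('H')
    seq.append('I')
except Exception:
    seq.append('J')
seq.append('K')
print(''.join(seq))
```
FHIK

Inner exception caught by inner handler, outer continues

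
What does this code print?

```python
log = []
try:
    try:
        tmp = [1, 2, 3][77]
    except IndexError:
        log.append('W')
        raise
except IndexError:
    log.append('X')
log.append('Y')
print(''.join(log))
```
WXY

raise without argument re-raises current exception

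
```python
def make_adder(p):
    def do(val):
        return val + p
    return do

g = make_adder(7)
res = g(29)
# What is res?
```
36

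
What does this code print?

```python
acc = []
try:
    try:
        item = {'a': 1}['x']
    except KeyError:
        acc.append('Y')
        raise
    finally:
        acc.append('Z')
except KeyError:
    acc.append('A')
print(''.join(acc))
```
YZA

finally runs before re-raised exception propagates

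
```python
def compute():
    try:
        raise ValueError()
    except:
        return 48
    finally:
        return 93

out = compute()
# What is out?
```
93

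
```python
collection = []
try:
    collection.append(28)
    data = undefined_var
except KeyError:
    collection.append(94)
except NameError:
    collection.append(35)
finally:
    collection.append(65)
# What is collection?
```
[28, 35, 65]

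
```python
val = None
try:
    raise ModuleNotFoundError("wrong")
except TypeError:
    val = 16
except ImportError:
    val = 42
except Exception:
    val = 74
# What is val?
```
42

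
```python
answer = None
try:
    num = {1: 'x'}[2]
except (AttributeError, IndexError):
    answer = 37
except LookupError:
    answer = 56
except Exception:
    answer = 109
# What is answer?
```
56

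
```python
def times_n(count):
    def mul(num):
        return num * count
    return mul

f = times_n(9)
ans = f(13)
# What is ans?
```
117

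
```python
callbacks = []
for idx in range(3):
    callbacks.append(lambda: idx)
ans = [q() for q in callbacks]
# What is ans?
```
[2, 2, 2]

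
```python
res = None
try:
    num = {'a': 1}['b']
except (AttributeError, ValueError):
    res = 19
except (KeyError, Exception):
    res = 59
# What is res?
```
59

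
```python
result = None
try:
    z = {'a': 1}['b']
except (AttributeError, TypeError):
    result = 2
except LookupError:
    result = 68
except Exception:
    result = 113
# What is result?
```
68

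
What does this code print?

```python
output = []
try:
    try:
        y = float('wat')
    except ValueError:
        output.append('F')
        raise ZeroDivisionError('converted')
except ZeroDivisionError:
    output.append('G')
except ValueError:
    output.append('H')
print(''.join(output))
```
FG

New ZeroDivisionError raised, caught by outer ZeroDivisionError handler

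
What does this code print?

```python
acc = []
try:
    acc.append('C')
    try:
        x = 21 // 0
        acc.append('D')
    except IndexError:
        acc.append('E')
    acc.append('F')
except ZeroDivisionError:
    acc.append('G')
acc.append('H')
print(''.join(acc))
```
CGH

Inner handler doesn't match, propagates to outer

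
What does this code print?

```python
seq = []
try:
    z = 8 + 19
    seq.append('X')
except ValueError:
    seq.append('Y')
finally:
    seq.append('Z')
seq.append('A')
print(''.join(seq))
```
XZA

finally runs after normal execution too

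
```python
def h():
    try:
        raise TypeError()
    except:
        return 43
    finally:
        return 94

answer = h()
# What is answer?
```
94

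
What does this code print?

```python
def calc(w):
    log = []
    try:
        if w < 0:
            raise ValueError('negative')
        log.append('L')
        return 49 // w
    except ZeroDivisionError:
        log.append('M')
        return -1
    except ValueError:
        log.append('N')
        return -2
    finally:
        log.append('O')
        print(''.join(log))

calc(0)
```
LMO

w=0 causes ZeroDivisionError, caught, finally prints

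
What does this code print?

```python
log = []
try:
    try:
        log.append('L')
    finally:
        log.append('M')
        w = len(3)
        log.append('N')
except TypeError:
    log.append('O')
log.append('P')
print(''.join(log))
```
LMOP

Exception in inner finally caught by outer except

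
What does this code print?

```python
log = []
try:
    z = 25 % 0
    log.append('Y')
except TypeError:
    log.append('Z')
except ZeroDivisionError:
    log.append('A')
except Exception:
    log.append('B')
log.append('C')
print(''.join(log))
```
AC

ZeroDivisionError matches before generic Exception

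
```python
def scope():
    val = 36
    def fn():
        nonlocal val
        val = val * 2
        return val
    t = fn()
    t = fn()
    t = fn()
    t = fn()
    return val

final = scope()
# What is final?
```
576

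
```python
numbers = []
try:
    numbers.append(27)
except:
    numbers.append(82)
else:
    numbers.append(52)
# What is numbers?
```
[27, 52]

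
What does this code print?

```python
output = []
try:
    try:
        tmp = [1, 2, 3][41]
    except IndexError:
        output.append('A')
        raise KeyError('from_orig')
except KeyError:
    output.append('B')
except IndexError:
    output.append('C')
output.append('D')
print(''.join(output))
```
ABD

KeyError raised and caught, original IndexError not re-raised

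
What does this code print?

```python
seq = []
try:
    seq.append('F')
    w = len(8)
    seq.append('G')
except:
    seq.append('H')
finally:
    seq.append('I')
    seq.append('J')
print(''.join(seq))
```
FHIJ

Code before exception runs, then except, then all of finally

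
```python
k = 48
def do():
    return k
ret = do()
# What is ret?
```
48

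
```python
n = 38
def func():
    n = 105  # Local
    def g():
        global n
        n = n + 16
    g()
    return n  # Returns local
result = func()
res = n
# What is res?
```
54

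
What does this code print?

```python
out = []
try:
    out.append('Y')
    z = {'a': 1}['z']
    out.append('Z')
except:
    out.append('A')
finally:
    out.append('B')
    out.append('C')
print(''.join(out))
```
YABC

Code before exception runs, then except, then all of finally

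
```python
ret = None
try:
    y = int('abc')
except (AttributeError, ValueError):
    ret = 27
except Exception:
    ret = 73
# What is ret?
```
27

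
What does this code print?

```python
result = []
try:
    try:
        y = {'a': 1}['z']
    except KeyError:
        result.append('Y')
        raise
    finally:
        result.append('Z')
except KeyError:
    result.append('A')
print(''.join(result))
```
YZA

finally runs before re-raised exception propagates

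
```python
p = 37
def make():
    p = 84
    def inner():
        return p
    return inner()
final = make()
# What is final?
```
84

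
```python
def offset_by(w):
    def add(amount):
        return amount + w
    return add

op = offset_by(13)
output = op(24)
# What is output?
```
37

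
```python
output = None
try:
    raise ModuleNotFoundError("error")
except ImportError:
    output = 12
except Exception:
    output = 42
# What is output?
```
12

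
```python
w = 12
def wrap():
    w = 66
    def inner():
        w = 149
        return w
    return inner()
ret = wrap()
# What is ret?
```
149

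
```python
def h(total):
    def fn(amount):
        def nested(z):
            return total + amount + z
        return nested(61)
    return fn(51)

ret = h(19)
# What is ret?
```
131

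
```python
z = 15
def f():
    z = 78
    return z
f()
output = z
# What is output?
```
15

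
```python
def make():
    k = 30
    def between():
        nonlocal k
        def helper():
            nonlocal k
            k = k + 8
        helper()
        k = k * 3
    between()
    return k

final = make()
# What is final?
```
114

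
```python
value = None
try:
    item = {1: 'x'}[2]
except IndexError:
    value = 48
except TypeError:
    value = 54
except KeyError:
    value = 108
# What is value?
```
108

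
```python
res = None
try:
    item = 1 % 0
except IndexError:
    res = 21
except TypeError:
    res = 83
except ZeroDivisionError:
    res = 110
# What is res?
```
110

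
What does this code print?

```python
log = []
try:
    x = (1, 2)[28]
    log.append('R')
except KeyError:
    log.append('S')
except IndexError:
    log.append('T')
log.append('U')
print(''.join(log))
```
TU

IndexError is caught by its specific handler, not KeyError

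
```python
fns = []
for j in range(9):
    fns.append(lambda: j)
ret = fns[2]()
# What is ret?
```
8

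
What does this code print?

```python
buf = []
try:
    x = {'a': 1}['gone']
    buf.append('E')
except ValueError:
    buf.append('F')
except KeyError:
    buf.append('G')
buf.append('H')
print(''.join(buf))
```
GH

KeyError is caught by its specific handler, not ValueError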